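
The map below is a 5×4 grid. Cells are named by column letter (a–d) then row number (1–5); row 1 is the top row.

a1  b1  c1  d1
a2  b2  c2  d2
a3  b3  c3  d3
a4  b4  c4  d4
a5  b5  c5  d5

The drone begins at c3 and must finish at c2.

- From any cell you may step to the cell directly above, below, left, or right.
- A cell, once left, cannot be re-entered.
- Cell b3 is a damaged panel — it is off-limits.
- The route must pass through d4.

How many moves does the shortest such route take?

5

Any route passes through d4 somewhere between c3 and c2. Summing Manhattan distances along the two legs (c3 → d4 → c2) gives a lower bound of 2 + 3 = 5 moves.
A route of 5 moves achieves this: c3 → c4 → d4 → d3 → d2 → c2.
Since 5 matches the lower bound, it is optimal.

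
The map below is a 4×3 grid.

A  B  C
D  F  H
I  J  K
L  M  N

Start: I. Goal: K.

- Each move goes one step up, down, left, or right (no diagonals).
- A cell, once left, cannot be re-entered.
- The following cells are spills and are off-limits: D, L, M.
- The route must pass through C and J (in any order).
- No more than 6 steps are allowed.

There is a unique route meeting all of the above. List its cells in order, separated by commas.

I, J, F, B, C, H, K

The 6-move cap with required stops at C, J leaves no slack for detours.
Route from I: right 1 to J, up 2 to B, right 1 to C, down 2 to K — 6 moves in all.
Check: all required cells visited; 6 ≤ 6 moves.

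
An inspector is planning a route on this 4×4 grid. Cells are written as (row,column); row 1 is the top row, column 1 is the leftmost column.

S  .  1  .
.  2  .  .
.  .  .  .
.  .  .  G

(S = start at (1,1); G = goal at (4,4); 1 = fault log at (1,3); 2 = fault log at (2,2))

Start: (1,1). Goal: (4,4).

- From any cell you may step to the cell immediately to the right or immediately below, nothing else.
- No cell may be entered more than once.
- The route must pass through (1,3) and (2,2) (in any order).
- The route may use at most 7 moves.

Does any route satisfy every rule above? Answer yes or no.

(2,2) is below but to the left of (1,3): going (1,3) → (2,2) would need a leftward move and (2,2) → (1,3) an upward move, so no right/down-only route can visit both required cells.

no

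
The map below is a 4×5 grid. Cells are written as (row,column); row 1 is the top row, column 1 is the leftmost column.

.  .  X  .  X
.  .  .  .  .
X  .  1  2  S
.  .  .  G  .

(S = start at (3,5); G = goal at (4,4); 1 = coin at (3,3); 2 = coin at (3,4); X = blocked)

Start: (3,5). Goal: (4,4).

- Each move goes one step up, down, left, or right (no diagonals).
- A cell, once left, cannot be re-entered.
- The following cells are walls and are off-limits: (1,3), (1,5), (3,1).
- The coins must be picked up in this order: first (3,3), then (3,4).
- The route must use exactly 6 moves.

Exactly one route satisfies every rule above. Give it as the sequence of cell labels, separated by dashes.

(3,5) - (2,5) - (2,4) - (2,3) - (3,3) - (3,4) - (4,4)

The waypoints must appear in the order (3,3), (3,4), with no cell reused.
Route from (3,5): up to (2,5), 2× left (reaching (2,3)), down to (3,3), right to (3,4), down to (4,4) — 6 moves in all.
Check: order respected (1 at step 4, 2 at step 5); 6 moves as required.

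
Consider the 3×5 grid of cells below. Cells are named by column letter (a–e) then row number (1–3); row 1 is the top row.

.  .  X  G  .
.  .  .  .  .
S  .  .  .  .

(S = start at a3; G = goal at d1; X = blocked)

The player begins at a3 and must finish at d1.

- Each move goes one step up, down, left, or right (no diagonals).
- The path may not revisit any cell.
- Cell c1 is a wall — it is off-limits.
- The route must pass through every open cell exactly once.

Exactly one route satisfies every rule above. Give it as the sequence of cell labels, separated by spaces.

Need to visit all 14 open cells exactly once, starting at a3 and ending at d1.
Cell b1 has only two open neighbours (b2 and a1), so the path must pass straight through it: one of those is the cell it's entered from and the other is where it exits.
Route from a3: 2× up (reaching a1), right to b1, 2× down (reaching b3), right to c3, up to c2, right to d2, down to d3, right to e3, 2× up (reaching e1), left to d1 — 13 moves in all.
Check: all 14 open cells covered.

a3 a2 a1 b1 b2 b3 c3 c2 d2 d3 e3 e2 e1 d1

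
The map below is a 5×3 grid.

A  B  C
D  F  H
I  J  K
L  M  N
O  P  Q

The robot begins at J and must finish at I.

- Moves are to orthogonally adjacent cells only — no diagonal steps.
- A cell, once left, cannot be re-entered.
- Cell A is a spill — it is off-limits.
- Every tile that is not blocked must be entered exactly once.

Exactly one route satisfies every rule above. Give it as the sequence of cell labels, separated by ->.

Need to visit all 14 open cells exactly once, starting at J and ending at I.
Route from J: down 1 to M, left 1 to L, down 1 to O, right 2 to Q, up 4 to C, left 1 to B, down 1 to F, left 1 to D, down 1 to I — 13 moves in all.
Check: all 14 open cells covered.

J -> M -> L -> O -> P -> Q -> N -> K -> H -> C -> B -> F -> D -> I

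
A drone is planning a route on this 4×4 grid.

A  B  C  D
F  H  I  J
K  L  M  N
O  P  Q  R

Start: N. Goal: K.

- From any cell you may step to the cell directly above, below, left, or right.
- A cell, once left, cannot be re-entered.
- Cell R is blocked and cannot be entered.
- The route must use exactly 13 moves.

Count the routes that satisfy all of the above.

8

Need simple routes of exactly 13 moves from N to K (Manhattan distance 3, so 5 moves are spent on a detour and 5 undoing it).
Enumerating: N J D C I M Q P L H B A F K | N J D C B A F H L M Q P O K | N J D C B A F H I M Q P L K | N J D C B A F H I M Q P O K | N J D C B A F H I M L P O K | N J I C B A F H L M Q P O K | N M I J D C B A F H L P O K | N M Q P L H I J D C B A F K.
That gives 8 routes.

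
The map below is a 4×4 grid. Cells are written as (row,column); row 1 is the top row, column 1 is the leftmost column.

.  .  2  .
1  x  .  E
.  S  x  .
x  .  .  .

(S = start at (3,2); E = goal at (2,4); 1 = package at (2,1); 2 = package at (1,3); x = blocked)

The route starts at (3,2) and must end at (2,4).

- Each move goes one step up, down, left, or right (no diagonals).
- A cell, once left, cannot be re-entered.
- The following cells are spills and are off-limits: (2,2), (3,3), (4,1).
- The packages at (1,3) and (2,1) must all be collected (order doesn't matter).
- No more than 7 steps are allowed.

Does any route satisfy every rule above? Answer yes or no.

One route that works: (3,2) → (3,1) → (2,1) → (1,1) → (1,2) → (1,3) → (2,3) → (2,4).

yes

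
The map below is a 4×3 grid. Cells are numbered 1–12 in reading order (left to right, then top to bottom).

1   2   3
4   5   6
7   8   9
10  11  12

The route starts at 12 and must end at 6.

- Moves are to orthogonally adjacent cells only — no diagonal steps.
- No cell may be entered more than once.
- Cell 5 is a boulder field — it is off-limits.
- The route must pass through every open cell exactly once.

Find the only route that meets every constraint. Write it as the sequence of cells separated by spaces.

Need to visit all 11 open cells exactly once, starting at 12 and ending at 6.
Cell 1 has only two open neighbours (4 and 2), so the path must pass straight through it: one of those is the cell it's entered from and the other is where it exits.
Route from 12: up 1 to 9, left 1 to 8, down 1 to 11, left 1 to 10, up 3 to 1, right 2 to 3, down 1 to 6 — 10 moves in all.
Check: all 11 open cells covered.

12 9 8 11 10 7 4 1 2 3 6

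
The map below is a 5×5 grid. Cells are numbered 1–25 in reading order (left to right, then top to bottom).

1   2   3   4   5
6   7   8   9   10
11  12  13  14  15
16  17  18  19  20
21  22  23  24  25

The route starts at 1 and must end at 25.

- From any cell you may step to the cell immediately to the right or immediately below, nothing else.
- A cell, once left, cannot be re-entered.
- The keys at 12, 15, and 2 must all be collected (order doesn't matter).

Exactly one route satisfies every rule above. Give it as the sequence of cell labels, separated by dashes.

Moves only go right or down, so the column and row indices never decrease.
Route from 1: right to 2, 2× down (reaching 12), 3× right (reaching 15), 2× down (reaching 25) — 8 moves in all.
Check: all required cells visited.

1 - 2 - 7 - 12 - 13 - 14 - 15 - 20 - 25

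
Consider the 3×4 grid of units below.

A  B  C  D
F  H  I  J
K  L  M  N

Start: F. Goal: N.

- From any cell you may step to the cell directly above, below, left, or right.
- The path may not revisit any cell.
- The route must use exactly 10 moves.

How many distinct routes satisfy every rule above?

4

Need simple routes of exactly 10 moves from F to N (Manhattan distance 4, so 3 moves are spent on a detour and 3 undoing it).
Enumerating: F A B H L M I C D J N | F A B C D J I H L M N | F K L H B C D J I M N | F K L M I H B C D J N.
That gives 4 routes.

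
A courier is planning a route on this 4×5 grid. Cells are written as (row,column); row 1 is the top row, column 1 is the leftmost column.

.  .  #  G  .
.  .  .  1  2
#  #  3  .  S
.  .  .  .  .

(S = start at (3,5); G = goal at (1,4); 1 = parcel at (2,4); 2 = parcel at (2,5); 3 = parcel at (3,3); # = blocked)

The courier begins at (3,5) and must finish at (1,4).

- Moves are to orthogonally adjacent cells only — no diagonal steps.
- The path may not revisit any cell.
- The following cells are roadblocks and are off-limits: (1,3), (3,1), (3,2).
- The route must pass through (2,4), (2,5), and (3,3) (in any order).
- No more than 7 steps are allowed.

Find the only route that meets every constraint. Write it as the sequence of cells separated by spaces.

(3,5) (3,4) (3,3) (2,3) (2,4) (2,5) (1,5) (1,4)

Any route must reach (2,4), (2,5), and (3,3) and still end at (1,4) within 7 moves, so the order of the required stops is forced.
Route from (3,5): 2× left (reaching (3,3)), up to (2,3), 2× right (reaching (2,5)), up to (1,5), left to (1,4) — 7 moves in all.
Check: all required cells visited; 7 ≤ 7 moves.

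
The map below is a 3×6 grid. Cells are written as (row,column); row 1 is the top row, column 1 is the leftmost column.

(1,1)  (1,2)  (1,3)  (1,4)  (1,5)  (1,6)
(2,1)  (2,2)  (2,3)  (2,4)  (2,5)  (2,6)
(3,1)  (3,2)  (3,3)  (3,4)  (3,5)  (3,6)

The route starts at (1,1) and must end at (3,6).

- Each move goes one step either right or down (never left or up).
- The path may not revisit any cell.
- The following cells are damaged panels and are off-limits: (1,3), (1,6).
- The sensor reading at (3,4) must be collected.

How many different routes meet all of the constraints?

7

A right/down-only route from (1,1) to (3,6) makes exactly 2 down-moves and 5 right-moves in some order.
With no other constraints that would be C(7,2) = 21 routes.
Split at (3,4) and multiply the segment counts (each segment already excludes blocked cells): (1,1)→(3,4): 7; (3,4)→(3,6): 1; product = 7.
That gives 7 routes.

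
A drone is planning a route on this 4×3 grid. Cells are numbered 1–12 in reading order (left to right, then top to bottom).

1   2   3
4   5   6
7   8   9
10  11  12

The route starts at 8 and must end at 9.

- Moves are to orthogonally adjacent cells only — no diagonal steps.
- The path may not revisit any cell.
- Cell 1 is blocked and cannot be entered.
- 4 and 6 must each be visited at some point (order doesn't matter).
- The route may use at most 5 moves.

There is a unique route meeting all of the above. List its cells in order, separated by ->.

8 -> 7 -> 4 -> 5 -> 6 -> 9

The 5-move cap with required stops at 4, 6 leaves no slack for detours.
Route from 8: left to 7, up to 4, 2× right (reaching 6), down to 9 — 5 moves in all.
Check: all required cells visited; 5 ≤ 5 moves.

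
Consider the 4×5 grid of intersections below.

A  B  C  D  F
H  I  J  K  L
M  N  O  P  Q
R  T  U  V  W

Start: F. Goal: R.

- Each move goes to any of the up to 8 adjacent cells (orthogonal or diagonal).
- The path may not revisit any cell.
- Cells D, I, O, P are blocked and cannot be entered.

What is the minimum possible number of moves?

With diagonal moves allowed, the Chebyshev distance max(|Δrow|,|Δcol|) from F to R is 4, so at least 4 moves are needed.
A route of 4 moves achieves this: F → K → J → N → R.
Since 4 matches the lower bound, it is optimal.

4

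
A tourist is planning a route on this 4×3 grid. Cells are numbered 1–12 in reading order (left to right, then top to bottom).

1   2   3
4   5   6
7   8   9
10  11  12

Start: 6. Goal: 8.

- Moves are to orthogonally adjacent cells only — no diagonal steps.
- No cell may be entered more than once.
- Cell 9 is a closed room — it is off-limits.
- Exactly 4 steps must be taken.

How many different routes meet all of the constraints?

2

Need simple routes of exactly 4 moves from 6 to 8 (Manhattan distance 2, so 1 moves are spent on a detour and 1 undoing it).
Enumerating: 6 3 2 5 8 | 6 5 4 7 8.
That gives 2 routes.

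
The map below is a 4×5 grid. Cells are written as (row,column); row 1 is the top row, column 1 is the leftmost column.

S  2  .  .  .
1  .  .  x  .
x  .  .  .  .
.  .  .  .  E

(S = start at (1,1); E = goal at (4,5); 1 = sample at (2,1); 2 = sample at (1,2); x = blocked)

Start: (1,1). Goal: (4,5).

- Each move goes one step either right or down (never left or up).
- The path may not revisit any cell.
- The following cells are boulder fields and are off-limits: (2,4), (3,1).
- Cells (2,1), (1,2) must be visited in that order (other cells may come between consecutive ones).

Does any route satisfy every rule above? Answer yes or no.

no

(1,2) lies above (2,1), so going from (2,1) to (1,2) would need an upward move — but moves only go right/down, so (2,1) cannot be visited before (1,2).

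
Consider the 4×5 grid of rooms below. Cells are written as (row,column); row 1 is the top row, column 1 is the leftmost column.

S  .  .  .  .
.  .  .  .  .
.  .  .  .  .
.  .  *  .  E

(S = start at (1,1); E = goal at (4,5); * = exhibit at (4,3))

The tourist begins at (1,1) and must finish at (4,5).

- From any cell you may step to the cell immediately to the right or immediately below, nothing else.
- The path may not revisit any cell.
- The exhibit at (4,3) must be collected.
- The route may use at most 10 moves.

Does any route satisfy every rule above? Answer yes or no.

yes

One route that works: (1,1) → (2,1) → (3,1) → (4,1) → (4,2) → (4,3) → (4,4) → (4,5).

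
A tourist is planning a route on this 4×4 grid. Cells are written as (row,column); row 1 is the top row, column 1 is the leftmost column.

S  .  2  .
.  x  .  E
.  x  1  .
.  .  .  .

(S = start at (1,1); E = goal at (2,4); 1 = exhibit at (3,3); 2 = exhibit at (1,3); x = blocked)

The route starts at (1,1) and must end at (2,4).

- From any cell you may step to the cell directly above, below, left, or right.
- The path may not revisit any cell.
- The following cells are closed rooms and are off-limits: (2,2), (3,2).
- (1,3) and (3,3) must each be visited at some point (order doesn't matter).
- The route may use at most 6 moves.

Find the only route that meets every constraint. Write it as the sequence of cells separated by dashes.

(1,1) - (1,2) - (1,3) - (2,3) - (3,3) - (3,4) - (2,4)

The budget equals the shortest possible length, so every move has to be on a shortest route through the required cells.
Route from (1,1): 2× right (reaching (1,3)), 2× down (reaching (3,3)), right to (3,4), up to (2,4) — 6 moves in all.
Check: all required cells visited; 6 ≤ 6 moves.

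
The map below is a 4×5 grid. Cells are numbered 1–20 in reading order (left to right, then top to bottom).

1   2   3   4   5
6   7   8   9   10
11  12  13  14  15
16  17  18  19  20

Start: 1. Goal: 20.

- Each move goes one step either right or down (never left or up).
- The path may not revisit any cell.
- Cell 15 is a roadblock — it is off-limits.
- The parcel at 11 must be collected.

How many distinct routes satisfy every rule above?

4

A right/down-only route from 1 to 20 makes exactly 3 down-moves and 4 right-moves in some order.
With no other constraints that would be C(7,3) = 35 routes.
Split at 11 and multiply the segment counts (each segment already excludes blocked cells): 1→11: 1; 11→20: 4; product = 4.
That gives 4 routes.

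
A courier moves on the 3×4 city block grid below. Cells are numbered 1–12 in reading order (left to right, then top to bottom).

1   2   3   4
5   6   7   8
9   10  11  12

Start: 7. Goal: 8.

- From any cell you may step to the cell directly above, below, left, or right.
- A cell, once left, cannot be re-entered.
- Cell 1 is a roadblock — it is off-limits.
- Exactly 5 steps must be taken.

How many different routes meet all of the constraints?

2

Need simple routes of exactly 5 moves from 7 to 8 (Manhattan distance 1, so 2 moves are spent on a detour and 2 undoing it).
Enumerating: 7 6 2 3 4 8 | 7 6 10 11 12 8.
That gives 2 routes.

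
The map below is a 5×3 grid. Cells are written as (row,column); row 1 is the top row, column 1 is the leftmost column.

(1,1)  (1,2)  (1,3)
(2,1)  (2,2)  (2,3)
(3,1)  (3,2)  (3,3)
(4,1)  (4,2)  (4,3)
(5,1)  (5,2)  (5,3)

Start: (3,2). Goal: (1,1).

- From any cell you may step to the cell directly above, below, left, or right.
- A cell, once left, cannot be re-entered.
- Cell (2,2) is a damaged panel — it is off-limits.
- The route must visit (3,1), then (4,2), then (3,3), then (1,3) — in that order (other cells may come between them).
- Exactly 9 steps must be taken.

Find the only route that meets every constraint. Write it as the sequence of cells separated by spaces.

(3,2) (3,1) (4,1) (4,2) (4,3) (3,3) (2,3) (1,3) (1,2) (1,1)

The waypoints must appear in the order (3,1), (4,2), (3,3), (1,3), with no cell reused.
Route from (3,2): left 1 to (3,1), down 1 to (4,1), right 2 to (4,3), up 3 to (1,3), left 2 to (1,1) — 9 moves in all.
Check: order respected ((3,1) at step 1, (4,2) at step 3, (3,3) at step 5, (1,3) at step 7); 9 moves as required.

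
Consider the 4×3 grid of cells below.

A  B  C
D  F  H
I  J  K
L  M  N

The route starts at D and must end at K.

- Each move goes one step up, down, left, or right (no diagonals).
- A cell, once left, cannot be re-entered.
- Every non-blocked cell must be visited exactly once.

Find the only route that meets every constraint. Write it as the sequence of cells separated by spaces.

D A B C H F J I L M N K

Need to visit all 12 open cells exactly once, starting at D and ending at K.
Cell A has only two open neighbours (D and B), so the path must pass straight through it: one of those is the cell it's entered from and the other is where it exits.
Route from D: up 1 to A, right 2 to C, down 1 to H, left 1 to F, down 1 to J, left 1 to I, down 1 to L, right 2 to N, up 1 to K — 11 moves in all.
Check: all 12 open cells covered.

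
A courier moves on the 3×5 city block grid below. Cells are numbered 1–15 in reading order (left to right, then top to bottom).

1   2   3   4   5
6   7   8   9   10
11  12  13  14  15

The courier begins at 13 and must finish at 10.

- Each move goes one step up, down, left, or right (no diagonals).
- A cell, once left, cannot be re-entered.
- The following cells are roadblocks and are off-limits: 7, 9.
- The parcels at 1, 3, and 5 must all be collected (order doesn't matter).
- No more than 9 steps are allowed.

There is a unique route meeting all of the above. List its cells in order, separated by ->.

13 -> 12 -> 11 -> 6 -> 1 -> 2 -> 3 -> 4 -> 5 -> 10

The 9-move cap with required stops at 1, 3, 5 leaves no slack for detours.
Route from 13: left 2 to 11, up 2 to 1, right 4 to 5, down 1 to 10 — 9 moves in all.
Check: all required cells visited; 9 ≤ 9 moves.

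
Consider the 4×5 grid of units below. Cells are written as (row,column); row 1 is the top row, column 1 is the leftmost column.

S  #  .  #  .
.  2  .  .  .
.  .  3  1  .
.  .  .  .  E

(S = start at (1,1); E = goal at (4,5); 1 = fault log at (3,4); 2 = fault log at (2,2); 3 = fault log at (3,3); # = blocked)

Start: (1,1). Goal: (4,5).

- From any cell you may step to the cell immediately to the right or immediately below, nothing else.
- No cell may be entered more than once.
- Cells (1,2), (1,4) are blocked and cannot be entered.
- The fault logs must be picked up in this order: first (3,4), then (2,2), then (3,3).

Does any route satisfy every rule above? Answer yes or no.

no

(2,2) lies above (3,4), so going from (3,4) to (2,2) would need an upward move — but moves only go right/down, so (3,4) cannot be visited before (2,2).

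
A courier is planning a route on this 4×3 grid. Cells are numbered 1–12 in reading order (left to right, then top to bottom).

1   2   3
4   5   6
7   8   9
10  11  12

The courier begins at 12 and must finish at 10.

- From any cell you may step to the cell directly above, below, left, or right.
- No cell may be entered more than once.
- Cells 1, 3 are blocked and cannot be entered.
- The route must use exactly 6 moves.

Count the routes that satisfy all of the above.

5

Need simple routes of exactly 6 moves from 12 to 10 (Manhattan distance 2, so 2 moves are spent on a detour and 2 undoing it).
Enumerating: 12 9 6 5 8 11 10 | 12 9 6 5 8 7 10 | 12 9 6 5 4 7 10 | 12 9 8 5 4 7 10 | 12 11 8 5 4 7 10.
That gives 5 routes.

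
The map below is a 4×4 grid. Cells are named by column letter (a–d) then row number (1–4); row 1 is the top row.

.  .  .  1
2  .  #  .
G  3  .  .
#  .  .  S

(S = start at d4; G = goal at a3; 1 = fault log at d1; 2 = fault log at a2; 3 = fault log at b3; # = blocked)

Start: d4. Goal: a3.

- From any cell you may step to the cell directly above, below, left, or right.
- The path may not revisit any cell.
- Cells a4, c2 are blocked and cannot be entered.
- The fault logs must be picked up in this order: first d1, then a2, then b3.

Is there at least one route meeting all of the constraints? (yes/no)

One route that works: d4 → d3 → d2 → d1 → c1 → b1 → a1 → a2 → b2 → b3 → a3.

yes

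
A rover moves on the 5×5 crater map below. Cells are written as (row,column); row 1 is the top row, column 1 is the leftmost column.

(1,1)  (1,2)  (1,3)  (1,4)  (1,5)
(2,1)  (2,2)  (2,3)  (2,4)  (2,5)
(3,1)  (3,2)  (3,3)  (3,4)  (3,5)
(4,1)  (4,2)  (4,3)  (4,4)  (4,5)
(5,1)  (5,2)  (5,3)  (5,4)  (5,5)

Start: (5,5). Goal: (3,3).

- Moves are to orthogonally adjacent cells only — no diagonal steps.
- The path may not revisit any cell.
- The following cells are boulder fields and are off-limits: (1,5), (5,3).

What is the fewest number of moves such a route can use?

The Manhattan distance from (5,5) to (3,3) is |5−3| + |5−3| = 4, so at least 4 moves are needed.
A route of 4 moves achieves this: (5,5) → (4,5) → (3,5) → (3,4) → (3,3).
Since 4 matches the lower bound, it is optimal.

4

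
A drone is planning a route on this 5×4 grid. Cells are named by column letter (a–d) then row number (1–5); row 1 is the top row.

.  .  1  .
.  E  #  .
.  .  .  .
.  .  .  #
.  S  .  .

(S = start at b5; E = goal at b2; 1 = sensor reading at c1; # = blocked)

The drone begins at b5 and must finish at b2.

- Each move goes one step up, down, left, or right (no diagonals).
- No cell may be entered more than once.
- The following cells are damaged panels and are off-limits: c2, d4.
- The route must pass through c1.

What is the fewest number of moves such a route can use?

9

Any route passes through c1 somewhere between b5 and b2. Summing Manhattan distances along the two legs (b5 → c1 → b2) gives a lower bound of 5 + 2 = 7 moves.
The shortest route satisfying every rule uses 9 moves: b5 → b4 → b3 → c3 → d3 → d2 → d1 → c1 → b1 → b2.
The bound of 7 isn't tight here; checking systematically, no route of length 7 through 8 satisfies every constraint, so 9 is the minimum.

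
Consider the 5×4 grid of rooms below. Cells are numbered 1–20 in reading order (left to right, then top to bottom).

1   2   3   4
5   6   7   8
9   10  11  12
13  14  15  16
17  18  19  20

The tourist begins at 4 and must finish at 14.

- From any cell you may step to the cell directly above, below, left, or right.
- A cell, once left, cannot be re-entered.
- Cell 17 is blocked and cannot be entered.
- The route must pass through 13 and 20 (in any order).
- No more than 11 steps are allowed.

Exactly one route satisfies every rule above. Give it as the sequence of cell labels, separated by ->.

Any route must reach 13 and 20 and still end at 14 within 11 moves, so the order of the required stops is forced.
Route from 4: 4× down (reaching 20), left to 19, 2× up (reaching 11), 2× left (reaching 9), down to 13, right to 14 — 11 moves in all.
Check: all required cells visited; 11 ≤ 11 moves.

4 -> 8 -> 12 -> 16 -> 20 -> 19 -> 15 -> 11 -> 10 -> 9 -> 13 -> 14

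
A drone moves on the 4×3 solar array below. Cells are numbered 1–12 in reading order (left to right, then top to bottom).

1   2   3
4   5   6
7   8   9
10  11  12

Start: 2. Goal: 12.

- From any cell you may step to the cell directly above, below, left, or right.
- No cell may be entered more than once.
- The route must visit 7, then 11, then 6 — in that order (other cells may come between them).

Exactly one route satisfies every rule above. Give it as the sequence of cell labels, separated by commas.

The waypoints must appear in the order 7, 11, 6, with no cell reused.
Route from 2: left to 1, 3× down (reaching 10), right to 11, 2× up (reaching 5), right to 6, 2× down (reaching 12) — 10 moves in all.
Check: order respected (7 at step 3, 11 at step 5, 6 at step 8).

2, 1, 4, 7, 10, 11, 8, 5, 6, 9, 12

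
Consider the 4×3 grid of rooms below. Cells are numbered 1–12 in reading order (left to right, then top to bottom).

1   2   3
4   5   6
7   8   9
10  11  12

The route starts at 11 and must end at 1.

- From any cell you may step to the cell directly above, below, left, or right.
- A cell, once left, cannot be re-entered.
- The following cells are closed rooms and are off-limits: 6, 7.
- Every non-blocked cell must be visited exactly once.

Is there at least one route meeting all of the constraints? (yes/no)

no

Cell 3 has only one open neighbour but is neither the start nor the goal, so a Hamiltonian route would have to both enter and leave it through the same neighbour — impossible without revisiting.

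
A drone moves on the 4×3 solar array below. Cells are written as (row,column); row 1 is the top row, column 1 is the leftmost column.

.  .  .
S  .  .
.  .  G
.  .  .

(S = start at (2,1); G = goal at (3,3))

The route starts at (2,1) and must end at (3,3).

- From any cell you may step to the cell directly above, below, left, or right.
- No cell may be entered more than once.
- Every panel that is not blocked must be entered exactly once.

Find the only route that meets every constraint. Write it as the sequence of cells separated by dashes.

(2,1) - (1,1) - (1,2) - (1,3) - (2,3) - (2,2) - (3,2) - (3,1) - (4,1) - (4,2) - (4,3) - (3,3)

Need to visit all 12 open cells exactly once, starting at (2,1) and ending at (3,3).
Cell (1,3) has only two open neighbours ((2,3) and (1,2)), so the path must pass straight through it: one of those is the cell it's entered from and the other is where it exits.
Route from (2,1): up to (1,1), 2× right (reaching (1,3)), down to (2,3), left to (2,2), down to (3,2), left to (3,1), down to (4,1), 2× right (reaching (4,3)), up to (3,3) — 11 moves in all.
Check: all 12 open cells covered.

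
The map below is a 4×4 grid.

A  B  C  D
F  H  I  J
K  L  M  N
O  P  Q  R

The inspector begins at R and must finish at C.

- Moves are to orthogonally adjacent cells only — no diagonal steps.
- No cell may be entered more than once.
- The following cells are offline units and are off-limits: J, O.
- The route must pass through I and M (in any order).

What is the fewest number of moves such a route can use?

4

Any route passes through I and M in some order between R and C. Summing Manhattan distances along each leg and taking the cheapest ordering (R → M → I → C) gives a lower bound of 2 + 1 + 1 = 4 moves.
A route of 4 moves achieves this: R → N → M → I → C.
Since 4 matches the lower bound, it is optimal.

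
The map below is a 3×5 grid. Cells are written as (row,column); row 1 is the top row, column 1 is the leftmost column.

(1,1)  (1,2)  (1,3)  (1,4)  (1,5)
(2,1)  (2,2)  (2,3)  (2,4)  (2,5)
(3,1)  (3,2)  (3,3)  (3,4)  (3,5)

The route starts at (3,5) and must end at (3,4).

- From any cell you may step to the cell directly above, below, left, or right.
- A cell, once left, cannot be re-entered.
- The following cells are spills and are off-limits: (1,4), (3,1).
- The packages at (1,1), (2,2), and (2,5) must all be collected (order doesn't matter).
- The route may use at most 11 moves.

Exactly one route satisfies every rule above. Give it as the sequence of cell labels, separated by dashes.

The 11-move cap with required stops at (1,1), (2,2), (2,5) leaves no slack for detours.
Route from (3,5): up 1 to (2,5), left 2 to (2,3), up 1 to (1,3), left 2 to (1,1), down 1 to (2,1), right 1 to (2,2), down 1 to (3,2), right 2 to (3,4) — 11 moves in all.
Check: all required cells visited; 11 ≤ 11 moves.

(3,5) - (2,5) - (2,4) - (2,3) - (1,3) - (1,2) - (1,1) - (2,1) - (2,2) - (3,2) - (3,3) - (3,4)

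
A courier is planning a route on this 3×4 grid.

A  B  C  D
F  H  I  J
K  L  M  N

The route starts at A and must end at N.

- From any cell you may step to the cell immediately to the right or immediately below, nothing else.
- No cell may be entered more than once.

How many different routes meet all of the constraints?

A right/down-only route from A to N makes exactly 2 down-moves and 3 right-moves in some order.
With no other constraints that would be C(5,2) = 10 routes.
That gives 10 routes.

10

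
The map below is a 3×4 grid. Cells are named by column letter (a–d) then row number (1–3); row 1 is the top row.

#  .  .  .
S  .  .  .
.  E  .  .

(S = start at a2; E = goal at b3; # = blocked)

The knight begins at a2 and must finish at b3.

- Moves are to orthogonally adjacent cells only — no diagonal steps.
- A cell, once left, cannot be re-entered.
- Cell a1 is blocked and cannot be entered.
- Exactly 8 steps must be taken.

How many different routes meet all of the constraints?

Need simple routes of exactly 8 moves from a2 to b3 (Manhattan distance 2, so 3 moves are spent on a detour and 3 undoing it).
Enumerating: a2 b2 b1 c1 c2 d2 d3 c3 b3 | a2 b2 b1 c1 d1 d2 d3 c3 b3 | a2 b2 b1 c1 d1 d2 c2 c3 b3 | a2 b2 c2 c1 d1 d2 d3 c3 b3.
That gives 4 routes.

4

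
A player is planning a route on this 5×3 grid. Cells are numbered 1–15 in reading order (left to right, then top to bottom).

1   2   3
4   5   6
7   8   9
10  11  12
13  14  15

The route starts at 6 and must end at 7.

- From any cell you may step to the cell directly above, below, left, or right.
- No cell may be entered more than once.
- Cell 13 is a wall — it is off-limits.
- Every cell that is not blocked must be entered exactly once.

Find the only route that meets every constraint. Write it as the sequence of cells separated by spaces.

Need to visit all 14 open cells exactly once, starting at 6 and ending at 7.
Cell 10 has only two open neighbours (7 and 11), so the path must pass straight through it: one of those is the cell it's entered from and the other is where it exits.
Route from 6: up to 3, 2× left (reaching 1), down to 4, right to 5, down to 8, right to 9, 2× down (reaching 15), left to 14, up to 11, left to 10, up to 7 — 13 moves in all.
Check: all 14 open cells covered.

6 3 2 1 4 5 8 9 12 15 14 11 10 7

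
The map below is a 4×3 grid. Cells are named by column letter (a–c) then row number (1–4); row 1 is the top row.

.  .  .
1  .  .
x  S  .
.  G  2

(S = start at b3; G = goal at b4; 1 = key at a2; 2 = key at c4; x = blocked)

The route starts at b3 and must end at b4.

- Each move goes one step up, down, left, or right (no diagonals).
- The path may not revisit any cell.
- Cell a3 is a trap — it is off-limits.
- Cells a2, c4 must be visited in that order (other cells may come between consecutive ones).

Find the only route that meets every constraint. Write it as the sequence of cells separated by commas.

The waypoints must appear in the order a2, c4, with no cell reused.
Route from b3: up to b2, left to a2, up to a1, 2× right (reaching c1), 3× down (reaching c4), left to b4 — 9 moves in all.
Check: order respected (1 at step 2, 2 at step 8).

b3, b2, a2, a1, b1, c1, c2, c3, c4, b4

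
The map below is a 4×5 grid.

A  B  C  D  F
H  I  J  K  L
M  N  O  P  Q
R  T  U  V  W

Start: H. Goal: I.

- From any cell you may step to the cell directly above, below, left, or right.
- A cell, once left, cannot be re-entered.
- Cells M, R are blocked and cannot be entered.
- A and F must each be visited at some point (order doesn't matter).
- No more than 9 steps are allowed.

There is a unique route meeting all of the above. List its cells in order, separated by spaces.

H A B C D F L K J I

The 9-move cap with required stops at A, F leaves no slack for detours.
Route from H: up to A, 4× right (reaching F), down to L, 3× left (reaching I) — 9 moves in all.
Check: all required cells visited; 9 ≤ 9 moves.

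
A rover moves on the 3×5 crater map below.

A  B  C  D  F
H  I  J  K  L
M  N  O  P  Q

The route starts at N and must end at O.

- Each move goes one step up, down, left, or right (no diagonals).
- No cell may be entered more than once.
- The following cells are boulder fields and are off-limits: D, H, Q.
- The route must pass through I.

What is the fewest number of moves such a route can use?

Any route passes through I somewhere between N and O. Summing Manhattan distances along the two legs (N → I → O) gives a lower bound of 1 + 2 = 3 moves.
A route of 3 moves achieves this: N → I → J → O.
Since 3 matches the lower bound, it is optimal.

3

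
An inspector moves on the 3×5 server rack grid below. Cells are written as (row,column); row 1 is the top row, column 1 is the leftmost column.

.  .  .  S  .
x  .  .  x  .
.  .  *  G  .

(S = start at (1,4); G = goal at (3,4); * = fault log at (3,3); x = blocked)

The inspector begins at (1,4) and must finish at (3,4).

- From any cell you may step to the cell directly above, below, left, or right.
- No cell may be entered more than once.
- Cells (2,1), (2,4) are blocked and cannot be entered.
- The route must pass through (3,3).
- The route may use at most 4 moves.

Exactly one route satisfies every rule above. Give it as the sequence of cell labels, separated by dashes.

(1,4) - (1,3) - (2,3) - (3,3) - (3,4)

The budget equals the shortest possible length, so every move has to be on a shortest route through the required cells.
Route from (1,4): left to (1,3), 2× down (reaching (3,3)), right to (3,4) — 4 moves in all.
Check: all required cells visited; 4 ≤ 4 moves.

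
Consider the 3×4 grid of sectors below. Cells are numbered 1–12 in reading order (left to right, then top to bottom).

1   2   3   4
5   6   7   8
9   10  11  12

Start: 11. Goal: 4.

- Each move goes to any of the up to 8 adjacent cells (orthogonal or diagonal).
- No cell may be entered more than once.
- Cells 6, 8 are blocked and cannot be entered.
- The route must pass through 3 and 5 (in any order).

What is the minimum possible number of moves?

5

Any route passes through 3 and 5 in some order between 11 and 4. Summing Chebyshev distances along each leg and taking the cheapest ordering (11 → 5 → 3 → 4) gives a lower bound of 2 + 2 + 1 = 5 moves.
A route of 5 moves achieves this: 11 → 10 → 5 → 2 → 3 → 4.
Since 5 matches the lower bound, it is optimal.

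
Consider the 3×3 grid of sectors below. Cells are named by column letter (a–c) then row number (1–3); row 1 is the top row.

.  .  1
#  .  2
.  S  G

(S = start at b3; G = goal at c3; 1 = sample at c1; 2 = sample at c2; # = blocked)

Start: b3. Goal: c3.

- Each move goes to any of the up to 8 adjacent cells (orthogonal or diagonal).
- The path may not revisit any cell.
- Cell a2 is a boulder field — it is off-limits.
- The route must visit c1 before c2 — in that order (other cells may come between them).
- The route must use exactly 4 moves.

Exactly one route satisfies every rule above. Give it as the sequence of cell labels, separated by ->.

b3 -> b2 -> c1 -> c2 -> c3

The waypoints must appear in the order c1, c2, with no cell reused.
Route from b3: up to b2, up-right to c1, 2× down (reaching c3) — 4 moves in all.
Check: order respected (1 at step 2, 2 at step 3); 4 moves as required.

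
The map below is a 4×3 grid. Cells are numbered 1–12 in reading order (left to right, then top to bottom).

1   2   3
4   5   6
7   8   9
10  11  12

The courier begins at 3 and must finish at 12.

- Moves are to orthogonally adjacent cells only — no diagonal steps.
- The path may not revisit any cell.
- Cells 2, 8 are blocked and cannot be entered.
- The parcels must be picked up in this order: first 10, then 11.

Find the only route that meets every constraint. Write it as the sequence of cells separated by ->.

3 -> 6 -> 5 -> 4 -> 7 -> 10 -> 11 -> 12

The waypoints must appear in the order 10, 11, with no cell reused.
Route from 3: down to 6, 2× left (reaching 4), 2× down (reaching 10), 2× right (reaching 12) — 7 moves in all.
Check: order respected (10 at step 5, 11 at step 6).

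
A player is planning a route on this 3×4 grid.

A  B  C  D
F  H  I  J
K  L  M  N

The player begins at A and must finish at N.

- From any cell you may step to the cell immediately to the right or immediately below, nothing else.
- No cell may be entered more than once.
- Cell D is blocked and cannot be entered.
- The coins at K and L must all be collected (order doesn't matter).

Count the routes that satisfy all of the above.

1

A right/down-only route from A to N makes exactly 2 down-moves and 3 right-moves in some order.
With no other constraints that would be C(5,2) = 10 routes.
A monotone route can only reach the required cells in the order K, L, so split there and multiply the segment counts (each segment already excludes blocked cells): A→K: 1; K→L: 1; L→N: 1; product = 1.
That gives 1 route.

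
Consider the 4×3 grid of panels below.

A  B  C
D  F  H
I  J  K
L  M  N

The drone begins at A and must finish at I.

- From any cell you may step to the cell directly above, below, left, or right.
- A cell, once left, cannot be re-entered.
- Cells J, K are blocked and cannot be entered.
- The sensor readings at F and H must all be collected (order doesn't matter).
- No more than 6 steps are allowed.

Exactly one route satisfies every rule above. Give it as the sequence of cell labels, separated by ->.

The 6-move cap with required stops at F, H leaves no slack for detours.
Route from A: 2× right (reaching C), down to H, 2× left (reaching D), down to I — 6 moves in all.
Check: all required cells visited; 6 ≤ 6 moves.

A -> B -> C -> H -> F -> D -> I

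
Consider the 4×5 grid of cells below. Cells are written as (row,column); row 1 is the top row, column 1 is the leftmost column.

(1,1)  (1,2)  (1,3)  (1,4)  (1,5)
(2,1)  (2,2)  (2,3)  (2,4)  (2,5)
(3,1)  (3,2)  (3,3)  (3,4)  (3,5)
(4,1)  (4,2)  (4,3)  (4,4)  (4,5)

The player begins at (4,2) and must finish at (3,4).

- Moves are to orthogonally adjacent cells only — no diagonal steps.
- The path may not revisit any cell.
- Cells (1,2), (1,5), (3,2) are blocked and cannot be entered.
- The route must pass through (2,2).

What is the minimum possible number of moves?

Any route passes through (2,2) somewhere between (4,2) and (3,4). Summing Manhattan distances along the two legs ((4,2) → (2,2) → (3,4)) gives a lower bound of 2 + 3 = 5 moves.
That bound ignores the blocked cells. Measuring each leg by the fewest moves that actually steer around them ((4,2)→(2,2): 4; (2,2)→(3,4): 3) raises the lower bound to 7.
A route of 7 moves exists: (4,2) → (4,1) → (3,1) → (2,1) → (2,2) → (2,3) → (3,3) → (3,4).
Since 7 matches that lower bound, it is optimal.

7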